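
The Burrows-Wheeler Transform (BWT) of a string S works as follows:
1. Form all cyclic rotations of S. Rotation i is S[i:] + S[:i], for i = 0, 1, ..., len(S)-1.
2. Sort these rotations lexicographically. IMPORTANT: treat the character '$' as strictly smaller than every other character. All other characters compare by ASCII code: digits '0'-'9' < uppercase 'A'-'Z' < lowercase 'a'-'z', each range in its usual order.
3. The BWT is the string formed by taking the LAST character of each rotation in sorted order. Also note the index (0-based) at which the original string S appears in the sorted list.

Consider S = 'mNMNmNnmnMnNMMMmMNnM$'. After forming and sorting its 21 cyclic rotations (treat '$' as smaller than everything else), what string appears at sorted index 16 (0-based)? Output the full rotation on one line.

All 21 rotations (rotation i = S[i:]+S[:i]):
  rot[0] = mNMNmNnmnMnNMMMmMNnM$
  rot[1] = NMNmNnmnMnNMMMmMNnM$m
  rot[2] = MNmNnmnMnNMMMmMNnM$mN
  rot[3] = NmNnmnMnNMMMmMNnM$mNM
  rot[4] = mNnmnMnNMMMmMNnM$mNMN
  rot[5] = NnmnMnNMMMmMNnM$mNMNm
  rot[6] = nmnMnNMMMmMNnM$mNMNmN
  rot[7] = mnMnNMMMmMNnM$mNMNmNn
  rot[8] = nMnNMMMmMNnM$mNMNmNnm
  rot[9] = MnNMMMmMNnM$mNMNmNnmn
  rot[10] = nNMMMmMNnM$mNMNmNnmnM
  rot[11] = NMMMmMNnM$mNMNmNnmnMn
  rot[12] = MMMmMNnM$mNMNmNnmnMnN
  rot[13] = MMmMNnM$mNMNmNnmnMnNM
  rot[14] = MmMNnM$mNMNmNnmnMnNMM
  rot[15] = mMNnM$mNMNmNnmnMnNMMM
  rot[16] = MNnM$mNMNmNnmnMnNMMMm
  rot[17] = NnM$mNMNmNnmnMnNMMMmM
  rot[18] = nM$mNMNmNnmnMnNMMMmMN
  rot[19] = M$mNMNmNnmnMnNMMMmMNn
  rot[20] = $mNMNmNnmnMnNMMMmMNnM
Sorted (with $ < everything):
  sorted[0] = $mNMNmNnmnMnNMMMmMNnM
  sorted[1] = M$mNMNmNnmnMnNMMMmMNn
  sorted[2] = MMMmMNnM$mNMNmNnmnMnN
  sorted[3] = MMmMNnM$mNMNmNnmnMnNM
  sorted[4] = MNmNnmnMnNMMMmMNnM$mN
  sorted[5] = MNnM$mNMNmNnmnMnNMMMm
  sorted[6] = MmMNnM$mNMNmNnmnMnNMM
  sorted[7] = MnNMMMmMNnM$mNMNmNnmn
  sorted[8] = NMMMmMNnM$mNMNmNnmnMn
  sorted[9] = NMNmNnmnMnNMMMmMNnM$m
  sorted[10] = NmNnmnMnNMMMmMNnM$mNM
  sorted[11] = NnM$mNMNmNnmnMnNMMMmM
  sorted[12] = NnmnMnNMMMmMNnM$mNMNm
  sorted[13] = mMNnM$mNMNmNnmnMnNMMM
  sorted[14] = mNMNmNnmnMnNMMMmMNnM$
  sorted[15] = mNnmnMnNMMMmMNnM$mNMN
  sorted[16] = mnMnNMMMmMNnM$mNMNmNn
  sorted[17] = nM$mNMNmNnmnMnNMMMmMN
  sorted[18] = nMnNMMMmMNnM$mNMNmNnm
  sorted[19] = nNMMMmMNnM$mNMNmNnmnM
  sorted[20] = nmnMnNMMMmMNnM$mNMNmN
sorted[16] = mnMnNMMMmMNnM$mNMNmNn

Answer: mnMnNMMMmMNnM$mNMNmNn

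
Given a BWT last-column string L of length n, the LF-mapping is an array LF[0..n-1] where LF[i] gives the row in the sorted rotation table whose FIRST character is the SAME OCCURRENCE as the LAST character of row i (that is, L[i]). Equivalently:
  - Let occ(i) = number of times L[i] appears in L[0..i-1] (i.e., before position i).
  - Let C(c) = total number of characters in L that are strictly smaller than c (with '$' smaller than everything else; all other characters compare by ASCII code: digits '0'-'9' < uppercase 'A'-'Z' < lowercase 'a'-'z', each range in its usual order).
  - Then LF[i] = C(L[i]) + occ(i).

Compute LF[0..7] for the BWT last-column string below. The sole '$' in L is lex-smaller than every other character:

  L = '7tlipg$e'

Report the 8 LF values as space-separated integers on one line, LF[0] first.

Char counts: '$':1, '7':1, 'e':1, 'g':1, 'i':1, 'l':1, 'p':1, 't':1
C (first-col start): C('$')=0, C('7')=1, C('e')=2, C('g')=3, C('i')=4, C('l')=5, C('p')=6, C('t')=7
L[0]='7': occ=0, LF[0]=C('7')+0=1+0=1
L[1]='t': occ=0, LF[1]=C('t')+0=7+0=7
L[2]='l': occ=0, LF[2]=C('l')+0=5+0=5
L[3]='i': occ=0, LF[3]=C('i')+0=4+0=4
L[4]='p': occ=0, LF[4]=C('p')+0=6+0=6
L[5]='g': occ=0, LF[5]=C('g')+0=3+0=3
L[6]='$': occ=0, LF[6]=C('$')+0=0+0=0
L[7]='e': occ=0, LF[7]=C('e')+0=2+0=2

Answer: 1 7 5 4 6 3 0 2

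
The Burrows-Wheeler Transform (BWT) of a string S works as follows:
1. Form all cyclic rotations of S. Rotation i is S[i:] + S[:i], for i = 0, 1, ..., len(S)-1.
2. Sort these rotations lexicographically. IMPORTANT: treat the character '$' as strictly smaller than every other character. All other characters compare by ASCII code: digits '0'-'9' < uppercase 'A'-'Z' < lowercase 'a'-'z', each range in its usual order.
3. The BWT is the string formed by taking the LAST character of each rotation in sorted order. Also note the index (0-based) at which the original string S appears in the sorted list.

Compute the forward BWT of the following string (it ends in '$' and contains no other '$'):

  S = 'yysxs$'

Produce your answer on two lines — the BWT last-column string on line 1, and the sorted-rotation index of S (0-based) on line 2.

Answer: sxysy$
5

Derivation:
All 6 rotations (rotation i = S[i:]+S[:i]):
  rot[0] = yysxs$
  rot[1] = ysxs$y
  rot[2] = sxs$yy
  rot[3] = xs$yys
  rot[4] = s$yysx
  rot[5] = $yysxs
Sorted (with $ < everything):
  sorted[0] = $yysxs  (last char: 's')
  sorted[1] = s$yysx  (last char: 'x')
  sorted[2] = sxs$yy  (last char: 'y')
  sorted[3] = xs$yys  (last char: 's')
  sorted[4] = ysxs$y  (last char: 'y')
  sorted[5] = yysxs$  (last char: '$')
Last column: sxysy$
Original string S is at sorted index 5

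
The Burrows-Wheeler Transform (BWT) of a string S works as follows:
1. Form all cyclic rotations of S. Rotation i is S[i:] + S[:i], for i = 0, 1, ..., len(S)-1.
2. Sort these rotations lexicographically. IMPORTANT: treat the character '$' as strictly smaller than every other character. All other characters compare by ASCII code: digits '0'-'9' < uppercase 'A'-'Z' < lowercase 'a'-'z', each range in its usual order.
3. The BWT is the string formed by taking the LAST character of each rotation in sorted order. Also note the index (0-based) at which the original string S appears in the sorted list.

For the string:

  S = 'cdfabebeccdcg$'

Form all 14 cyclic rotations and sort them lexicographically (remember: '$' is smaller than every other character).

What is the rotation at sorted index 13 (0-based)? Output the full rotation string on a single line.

All 14 rotations (rotation i = S[i:]+S[:i]):
  rot[0] = cdfabebeccdcg$
  rot[1] = dfabebeccdcg$c
  rot[2] = fabebeccdcg$cd
  rot[3] = abebeccdcg$cdf
  rot[4] = bebeccdcg$cdfa
  rot[5] = ebeccdcg$cdfab
  rot[6] = beccdcg$cdfabe
  rot[7] = eccdcg$cdfabeb
  rot[8] = ccdcg$cdfabebe
  rot[9] = cdcg$cdfabebec
  rot[10] = dcg$cdfabebecc
  rot[11] = cg$cdfabebeccd
  rot[12] = g$cdfabebeccdc
  rot[13] = $cdfabebeccdcg
Sorted (with $ < everything):
  sorted[0] = $cdfabebeccdcg
  sorted[1] = abebeccdcg$cdf
  sorted[2] = bebeccdcg$cdfa
  sorted[3] = beccdcg$cdfabe
  sorted[4] = ccdcg$cdfabebe
  sorted[5] = cdcg$cdfabebec
  sorted[6] = cdfabebeccdcg$
  sorted[7] = cg$cdfabebeccd
  sorted[8] = dcg$cdfabebecc
  sorted[9] = dfabebeccdcg$c
  sorted[10] = ebeccdcg$cdfab
  sorted[11] = eccdcg$cdfabeb
  sorted[12] = fabebeccdcg$cd
  sorted[13] = g$cdfabebeccdc
sorted[13] = g$cdfabebeccdc

Answer: g$cdfabebeccdc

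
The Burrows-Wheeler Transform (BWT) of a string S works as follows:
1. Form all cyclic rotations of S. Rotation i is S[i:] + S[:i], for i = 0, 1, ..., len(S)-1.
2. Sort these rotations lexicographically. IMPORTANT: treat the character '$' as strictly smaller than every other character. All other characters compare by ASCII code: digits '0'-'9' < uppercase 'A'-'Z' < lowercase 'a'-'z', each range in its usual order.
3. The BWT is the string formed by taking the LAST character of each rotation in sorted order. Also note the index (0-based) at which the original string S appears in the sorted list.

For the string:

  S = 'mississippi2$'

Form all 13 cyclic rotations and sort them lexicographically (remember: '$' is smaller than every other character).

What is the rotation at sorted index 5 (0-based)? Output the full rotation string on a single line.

All 13 rotations (rotation i = S[i:]+S[:i]):
  rot[0] = mississippi2$
  rot[1] = ississippi2$m
  rot[2] = ssissippi2$mi
  rot[3] = sissippi2$mis
  rot[4] = issippi2$miss
  rot[5] = ssippi2$missi
  rot[6] = sippi2$missis
  rot[7] = ippi2$mississ
  rot[8] = ppi2$mississi
  rot[9] = pi2$mississip
  rot[10] = i2$mississipp
  rot[11] = 2$mississippi
  rot[12] = $mississippi2
Sorted (with $ < everything):
  sorted[0] = $mississippi2
  sorted[1] = 2$mississippi
  sorted[2] = i2$mississipp
  sorted[3] = ippi2$mississ
  sorted[4] = issippi2$miss
  sorted[5] = ississippi2$m
  sorted[6] = mississippi2$
  sorted[7] = pi2$mississip
  sorted[8] = ppi2$mississi
  sorted[9] = sippi2$missis
  sorted[10] = sissippi2$mis
  sorted[11] = ssippi2$missi
  sorted[12] = ssissippi2$mi
sorted[5] = ississippi2$m

Answer: ississippi2$m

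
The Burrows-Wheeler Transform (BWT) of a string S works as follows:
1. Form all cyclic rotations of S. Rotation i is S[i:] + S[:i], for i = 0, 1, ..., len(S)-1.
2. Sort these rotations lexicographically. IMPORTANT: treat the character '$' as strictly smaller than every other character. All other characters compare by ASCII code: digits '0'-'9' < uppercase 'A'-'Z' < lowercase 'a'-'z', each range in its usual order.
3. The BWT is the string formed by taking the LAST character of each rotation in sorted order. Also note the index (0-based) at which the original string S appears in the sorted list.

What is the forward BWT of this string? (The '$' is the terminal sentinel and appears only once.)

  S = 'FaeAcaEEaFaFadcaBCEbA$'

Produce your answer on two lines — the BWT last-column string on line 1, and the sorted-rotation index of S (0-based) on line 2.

Answer: AbeaBaECaa$ccEFFFEdAaa
10

Derivation:
All 22 rotations (rotation i = S[i:]+S[:i]):
  rot[0] = FaeAcaEEaFaFadcaBCEbA$
  rot[1] = aeAcaEEaFaFadcaBCEbA$F
  rot[2] = eAcaEEaFaFadcaBCEbA$Fa
  rot[3] = AcaEEaFaFadcaBCEbA$Fae
  rot[4] = caEEaFaFadcaBCEbA$FaeA
  rot[5] = aEEaFaFadcaBCEbA$FaeAc
  rot[6] = EEaFaFadcaBCEbA$FaeAca
  rot[7] = EaFaFadcaBCEbA$FaeAcaE
  rot[8] = aFaFadcaBCEbA$FaeAcaEE
  rot[9] = FaFadcaBCEbA$FaeAcaEEa
  rot[10] = aFadcaBCEbA$FaeAcaEEaF
  rot[11] = FadcaBCEbA$FaeAcaEEaFa
  rot[12] = adcaBCEbA$FaeAcaEEaFaF
  rot[13] = dcaBCEbA$FaeAcaEEaFaFa
  rot[14] = caBCEbA$FaeAcaEEaFaFad
  rot[15] = aBCEbA$FaeAcaEEaFaFadc
  rot[16] = BCEbA$FaeAcaEEaFaFadca
  rot[17] = CEbA$FaeAcaEEaFaFadcaB
  rot[18] = EbA$FaeAcaEEaFaFadcaBC
  rot[19] = bA$FaeAcaEEaFaFadcaBCE
  rot[20] = A$FaeAcaEEaFaFadcaBCEb
  rot[21] = $FaeAcaEEaFaFadcaBCEbA
Sorted (with $ < everything):
  sorted[0] = $FaeAcaEEaFaFadcaBCEbA  (last char: 'A')
  sorted[1] = A$FaeAcaEEaFaFadcaBCEb  (last char: 'b')
  sorted[2] = AcaEEaFaFadcaBCEbA$Fae  (last char: 'e')
  sorted[3] = BCEbA$FaeAcaEEaFaFadca  (last char: 'a')
  sorted[4] = CEbA$FaeAcaEEaFaFadcaB  (last char: 'B')
  sorted[5] = EEaFaFadcaBCEbA$FaeAca  (last char: 'a')
  sorted[6] = EaFaFadcaBCEbA$FaeAcaE  (last char: 'E')
  sorted[7] = EbA$FaeAcaEEaFaFadcaBC  (last char: 'C')
  sorted[8] = FaFadcaBCEbA$FaeAcaEEa  (last char: 'a')
  sorted[9] = FadcaBCEbA$FaeAcaEEaFa  (last char: 'a')
  sorted[10] = FaeAcaEEaFaFadcaBCEbA$  (last char: '$')
  sorted[11] = aBCEbA$FaeAcaEEaFaFadc  (last char: 'c')
  sorted[12] = aEEaFaFadcaBCEbA$FaeAc  (last char: 'c')
  sorted[13] = aFaFadcaBCEbA$FaeAcaEE  (last char: 'E')
  sorted[14] = aFadcaBCEbA$FaeAcaEEaF  (last char: 'F')
  sorted[15] = adcaBCEbA$FaeAcaEEaFaF  (last char: 'F')
  sorted[16] = aeAcaEEaFaFadcaBCEbA$F  (last char: 'F')
  sorted[17] = bA$FaeAcaEEaFaFadcaBCE  (last char: 'E')
  sorted[18] = caBCEbA$FaeAcaEEaFaFad  (last char: 'd')
  sorted[19] = caEEaFaFadcaBCEbA$FaeA  (last char: 'A')
  sorted[20] = dcaBCEbA$FaeAcaEEaFaFa  (last char: 'a')
  sorted[21] = eAcaEEaFaFadcaBCEbA$Fa  (last char: 'a')
Last column: AbeaBaECaa$ccEFFFEdAaa
Original string S is at sorted index 10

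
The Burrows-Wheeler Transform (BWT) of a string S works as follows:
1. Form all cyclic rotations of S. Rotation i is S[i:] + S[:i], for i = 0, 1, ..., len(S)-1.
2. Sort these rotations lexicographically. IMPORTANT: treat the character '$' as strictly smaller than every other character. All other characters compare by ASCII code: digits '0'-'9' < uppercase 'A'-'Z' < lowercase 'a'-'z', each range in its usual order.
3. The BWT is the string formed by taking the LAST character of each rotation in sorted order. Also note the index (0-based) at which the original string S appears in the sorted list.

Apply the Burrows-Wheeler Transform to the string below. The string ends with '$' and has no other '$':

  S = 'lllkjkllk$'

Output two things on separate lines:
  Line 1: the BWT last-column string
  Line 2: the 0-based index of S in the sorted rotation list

All 10 rotations (rotation i = S[i:]+S[:i]):
  rot[0] = lllkjkllk$
  rot[1] = llkjkllk$l
  rot[2] = lkjkllk$ll
  rot[3] = kjkllk$lll
  rot[4] = jkllk$lllk
  rot[5] = kllk$lllkj
  rot[6] = llk$lllkjk
  rot[7] = lk$lllkjkl
  rot[8] = k$lllkjkll
  rot[9] = $lllkjkllk
Sorted (with $ < everything):
  sorted[0] = $lllkjkllk  (last char: 'k')
  sorted[1] = jkllk$lllk  (last char: 'k')
  sorted[2] = k$lllkjkll  (last char: 'l')
  sorted[3] = kjkllk$lll  (last char: 'l')
  sorted[4] = kllk$lllkj  (last char: 'j')
  sorted[5] = lk$lllkjkl  (last char: 'l')
  sorted[6] = lkjkllk$ll  (last char: 'l')
  sorted[7] = llk$lllkjk  (last char: 'k')
  sorted[8] = llkjkllk$l  (last char: 'l')
  sorted[9] = lllkjkllk$  (last char: '$')
Last column: kklljllkl$
Original string S is at sorted index 9

Answer: kklljllkl$
9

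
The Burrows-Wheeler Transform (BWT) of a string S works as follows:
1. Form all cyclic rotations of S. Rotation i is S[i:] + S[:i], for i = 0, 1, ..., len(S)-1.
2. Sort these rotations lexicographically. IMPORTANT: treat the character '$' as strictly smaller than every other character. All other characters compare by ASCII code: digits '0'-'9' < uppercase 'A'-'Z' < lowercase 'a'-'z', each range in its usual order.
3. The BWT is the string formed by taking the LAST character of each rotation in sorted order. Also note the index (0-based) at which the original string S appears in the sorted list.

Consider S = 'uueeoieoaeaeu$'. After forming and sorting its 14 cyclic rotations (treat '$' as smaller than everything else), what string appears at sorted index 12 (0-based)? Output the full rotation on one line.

Answer: ueeoieoaeaeu$u

Derivation:
All 14 rotations (rotation i = S[i:]+S[:i]):
  rot[0] = uueeoieoaeaeu$
  rot[1] = ueeoieoaeaeu$u
  rot[2] = eeoieoaeaeu$uu
  rot[3] = eoieoaeaeu$uue
  rot[4] = oieoaeaeu$uuee
  rot[5] = ieoaeaeu$uueeo
  rot[6] = eoaeaeu$uueeoi
  rot[7] = oaeaeu$uueeoie
  rot[8] = aeaeu$uueeoieo
  rot[9] = eaeu$uueeoieoa
  rot[10] = aeu$uueeoieoae
  rot[11] = eu$uueeoieoaea
  rot[12] = u$uueeoieoaeae
  rot[13] = $uueeoieoaeaeu
Sorted (with $ < everything):
  sorted[0] = $uueeoieoaeaeu
  sorted[1] = aeaeu$uueeoieo
  sorted[2] = aeu$uueeoieoae
  sorted[3] = eaeu$uueeoieoa
  sorted[4] = eeoieoaeaeu$uu
  sorted[5] = eoaeaeu$uueeoi
  sorted[6] = eoieoaeaeu$uue
  sorted[7] = eu$uueeoieoaea
  sorted[8] = ieoaeaeu$uueeo
  sorted[9] = oaeaeu$uueeoie
  sorted[10] = oieoaeaeu$uuee
  sorted[11] = u$uueeoieoaeae
  sorted[12] = ueeoieoaeaeu$u
  sorted[13] = uueeoieoaeaeu$
sorted[12] = ueeoieoaeaeu$u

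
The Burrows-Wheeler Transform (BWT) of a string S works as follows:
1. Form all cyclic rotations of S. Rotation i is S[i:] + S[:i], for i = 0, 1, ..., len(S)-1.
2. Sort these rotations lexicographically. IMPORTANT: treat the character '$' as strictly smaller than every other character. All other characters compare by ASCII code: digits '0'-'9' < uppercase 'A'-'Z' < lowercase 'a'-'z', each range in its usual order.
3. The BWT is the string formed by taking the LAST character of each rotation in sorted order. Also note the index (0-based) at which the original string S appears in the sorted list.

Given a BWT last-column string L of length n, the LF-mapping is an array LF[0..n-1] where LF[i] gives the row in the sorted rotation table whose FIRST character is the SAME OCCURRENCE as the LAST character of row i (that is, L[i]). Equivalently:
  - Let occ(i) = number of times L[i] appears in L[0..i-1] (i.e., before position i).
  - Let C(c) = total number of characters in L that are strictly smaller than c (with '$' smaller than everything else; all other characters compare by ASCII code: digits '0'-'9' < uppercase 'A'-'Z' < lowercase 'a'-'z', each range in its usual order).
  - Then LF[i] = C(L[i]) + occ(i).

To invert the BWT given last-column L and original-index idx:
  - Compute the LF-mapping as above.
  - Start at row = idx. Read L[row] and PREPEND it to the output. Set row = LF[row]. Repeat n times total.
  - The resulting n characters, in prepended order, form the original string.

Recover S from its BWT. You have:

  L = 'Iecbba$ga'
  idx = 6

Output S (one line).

LF mapping: 1 7 6 4 5 2 0 8 3
Walk LF starting at row 6, prepending L[row]:
  step 1: row=6, L[6]='$', prepend. Next row=LF[6]=0
  step 2: row=0, L[0]='I', prepend. Next row=LF[0]=1
  step 3: row=1, L[1]='e', prepend. Next row=LF[1]=7
  step 4: row=7, L[7]='g', prepend. Next row=LF[7]=8
  step 5: row=8, L[8]='a', prepend. Next row=LF[8]=3
  step 6: row=3, L[3]='b', prepend. Next row=LF[3]=4
  step 7: row=4, L[4]='b', prepend. Next row=LF[4]=5
  step 8: row=5, L[5]='a', prepend. Next row=LF[5]=2
  step 9: row=2, L[2]='c', prepend. Next row=LF[2]=6
Reversed output: cabbageI$

Answer: cabbageI$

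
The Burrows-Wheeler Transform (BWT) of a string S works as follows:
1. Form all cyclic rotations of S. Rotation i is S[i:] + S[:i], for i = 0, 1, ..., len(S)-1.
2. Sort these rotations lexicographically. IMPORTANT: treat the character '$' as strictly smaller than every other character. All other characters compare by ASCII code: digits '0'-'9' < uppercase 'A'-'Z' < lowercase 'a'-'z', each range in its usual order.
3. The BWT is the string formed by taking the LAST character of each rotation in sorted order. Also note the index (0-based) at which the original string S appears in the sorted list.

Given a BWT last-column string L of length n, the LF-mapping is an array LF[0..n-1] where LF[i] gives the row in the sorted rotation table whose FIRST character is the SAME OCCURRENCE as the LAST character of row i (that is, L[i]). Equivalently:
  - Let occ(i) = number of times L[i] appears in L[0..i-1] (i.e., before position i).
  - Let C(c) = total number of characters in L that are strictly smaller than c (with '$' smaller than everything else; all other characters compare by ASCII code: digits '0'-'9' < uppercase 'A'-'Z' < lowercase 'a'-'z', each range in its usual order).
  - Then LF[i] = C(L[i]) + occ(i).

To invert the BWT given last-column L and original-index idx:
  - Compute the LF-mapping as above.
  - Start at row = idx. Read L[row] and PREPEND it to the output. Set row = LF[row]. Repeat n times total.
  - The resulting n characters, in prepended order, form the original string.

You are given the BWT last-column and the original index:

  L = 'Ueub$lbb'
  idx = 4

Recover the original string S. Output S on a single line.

LF mapping: 1 5 7 2 0 6 3 4
Walk LF starting at row 4, prepending L[row]:
  step 1: row=4, L[4]='$', prepend. Next row=LF[4]=0
  step 2: row=0, L[0]='U', prepend. Next row=LF[0]=1
  step 3: row=1, L[1]='e', prepend. Next row=LF[1]=5
  step 4: row=5, L[5]='l', prepend. Next row=LF[5]=6
  step 5: row=6, L[6]='b', prepend. Next row=LF[6]=3
  step 6: row=3, L[3]='b', prepend. Next row=LF[3]=2
  step 7: row=2, L[2]='u', prepend. Next row=LF[2]=7
  step 8: row=7, L[7]='b', prepend. Next row=LF[7]=4
Reversed output: bubbleU$

Answer: bubbleU$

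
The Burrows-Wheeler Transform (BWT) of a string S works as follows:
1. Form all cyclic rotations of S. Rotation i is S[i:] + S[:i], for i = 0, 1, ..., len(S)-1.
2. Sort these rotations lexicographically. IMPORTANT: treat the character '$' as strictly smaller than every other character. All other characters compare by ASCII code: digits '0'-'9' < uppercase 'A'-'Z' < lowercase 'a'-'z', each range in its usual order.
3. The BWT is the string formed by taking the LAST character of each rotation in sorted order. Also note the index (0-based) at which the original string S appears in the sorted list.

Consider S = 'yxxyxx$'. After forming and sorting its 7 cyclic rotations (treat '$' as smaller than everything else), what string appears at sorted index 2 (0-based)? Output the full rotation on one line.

Answer: xx$yxxy

Derivation:
All 7 rotations (rotation i = S[i:]+S[:i]):
  rot[0] = yxxyxx$
  rot[1] = xxyxx$y
  rot[2] = xyxx$yx
  rot[3] = yxx$yxx
  rot[4] = xx$yxxy
  rot[5] = x$yxxyx
  rot[6] = $yxxyxx
Sorted (with $ < everything):
  sorted[0] = $yxxyxx
  sorted[1] = x$yxxyx
  sorted[2] = xx$yxxy
  sorted[3] = xxyxx$y
  sorted[4] = xyxx$yx
  sorted[5] = yxx$yxx
  sorted[6] = yxxyxx$
sorted[2] = xx$yxxy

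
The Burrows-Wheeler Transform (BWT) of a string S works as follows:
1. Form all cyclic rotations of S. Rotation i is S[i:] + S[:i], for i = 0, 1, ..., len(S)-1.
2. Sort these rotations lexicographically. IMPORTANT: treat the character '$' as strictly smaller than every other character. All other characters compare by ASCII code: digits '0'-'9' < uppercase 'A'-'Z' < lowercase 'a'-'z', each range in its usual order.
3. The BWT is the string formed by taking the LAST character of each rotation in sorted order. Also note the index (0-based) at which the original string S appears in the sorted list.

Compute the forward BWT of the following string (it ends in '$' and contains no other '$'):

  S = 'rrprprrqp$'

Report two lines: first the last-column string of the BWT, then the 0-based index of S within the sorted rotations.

All 10 rotations (rotation i = S[i:]+S[:i]):
  rot[0] = rrprprrqp$
  rot[1] = rprprrqp$r
  rot[2] = prprrqp$rr
  rot[3] = rprrqp$rrp
  rot[4] = prrqp$rrpr
  rot[5] = rrqp$rrprp
  rot[6] = rqp$rrprpr
  rot[7] = qp$rrprprr
  rot[8] = p$rrprprrq
  rot[9] = $rrprprrqp
Sorted (with $ < everything):
  sorted[0] = $rrprprrqp  (last char: 'p')
  sorted[1] = p$rrprprrq  (last char: 'q')
  sorted[2] = prprrqp$rr  (last char: 'r')
  sorted[3] = prrqp$rrpr  (last char: 'r')
  sorted[4] = qp$rrprprr  (last char: 'r')
  sorted[5] = rprprrqp$r  (last char: 'r')
  sorted[6] = rprrqp$rrp  (last char: 'p')
  sorted[7] = rqp$rrprpr  (last char: 'r')
  sorted[8] = rrprprrqp$  (last char: '$')
  sorted[9] = rrqp$rrprp  (last char: 'p')
Last column: pqrrrrpr$p
Original string S is at sorted index 8

Answer: pqrrrrpr$p
8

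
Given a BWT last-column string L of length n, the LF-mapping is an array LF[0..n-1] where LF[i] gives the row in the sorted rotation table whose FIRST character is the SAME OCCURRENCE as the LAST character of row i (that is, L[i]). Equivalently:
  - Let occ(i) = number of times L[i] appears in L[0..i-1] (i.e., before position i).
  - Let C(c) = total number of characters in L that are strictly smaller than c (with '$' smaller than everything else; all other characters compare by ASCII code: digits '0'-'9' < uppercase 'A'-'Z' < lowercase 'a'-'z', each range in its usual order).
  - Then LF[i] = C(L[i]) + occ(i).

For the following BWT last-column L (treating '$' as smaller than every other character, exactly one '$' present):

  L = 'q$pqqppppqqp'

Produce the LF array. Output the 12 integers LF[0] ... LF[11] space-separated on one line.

Char counts: '$':1, 'p':6, 'q':5
C (first-col start): C('$')=0, C('p')=1, C('q')=7
L[0]='q': occ=0, LF[0]=C('q')+0=7+0=7
L[1]='$': occ=0, LF[1]=C('$')+0=0+0=0
L[2]='p': occ=0, LF[2]=C('p')+0=1+0=1
L[3]='q': occ=1, LF[3]=C('q')+1=7+1=8
L[4]='q': occ=2, LF[4]=C('q')+2=7+2=9
L[5]='p': occ=1, LF[5]=C('p')+1=1+1=2
L[6]='p': occ=2, LF[6]=C('p')+2=1+2=3
L[7]='p': occ=3, LF[7]=C('p')+3=1+3=4
L[8]='p': occ=4, LF[8]=C('p')+4=1+4=5
L[9]='q': occ=3, LF[9]=C('q')+3=7+3=10
L[10]='q': occ=4, LF[10]=C('q')+4=7+4=11
L[11]='p': occ=5, LF[11]=C('p')+5=1+5=6

Answer: 7 0 1 8 9 2 3 4 5 10 11 6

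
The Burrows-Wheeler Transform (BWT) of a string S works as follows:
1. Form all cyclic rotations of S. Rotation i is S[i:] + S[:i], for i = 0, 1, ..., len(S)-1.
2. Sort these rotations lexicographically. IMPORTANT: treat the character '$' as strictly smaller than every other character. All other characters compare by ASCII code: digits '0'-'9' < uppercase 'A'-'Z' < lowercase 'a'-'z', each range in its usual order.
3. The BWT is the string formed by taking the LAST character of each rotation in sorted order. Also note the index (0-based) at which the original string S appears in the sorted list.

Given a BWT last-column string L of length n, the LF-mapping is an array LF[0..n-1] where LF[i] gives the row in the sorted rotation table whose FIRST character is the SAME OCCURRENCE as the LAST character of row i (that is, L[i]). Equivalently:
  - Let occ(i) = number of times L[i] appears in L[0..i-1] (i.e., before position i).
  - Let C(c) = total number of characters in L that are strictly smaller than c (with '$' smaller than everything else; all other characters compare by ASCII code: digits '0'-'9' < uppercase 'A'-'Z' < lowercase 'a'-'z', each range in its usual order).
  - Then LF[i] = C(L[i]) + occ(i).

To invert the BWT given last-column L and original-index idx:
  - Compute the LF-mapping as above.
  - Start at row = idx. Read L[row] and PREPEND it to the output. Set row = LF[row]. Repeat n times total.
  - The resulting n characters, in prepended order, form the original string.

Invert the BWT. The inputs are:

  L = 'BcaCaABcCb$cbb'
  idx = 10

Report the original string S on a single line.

LF mapping: 2 11 6 4 7 1 3 12 5 8 0 13 9 10
Walk LF starting at row 10, prepending L[row]:
  step 1: row=10, L[10]='$', prepend. Next row=LF[10]=0
  step 2: row=0, L[0]='B', prepend. Next row=LF[0]=2
  step 3: row=2, L[2]='a', prepend. Next row=LF[2]=6
  step 4: row=6, L[6]='B', prepend. Next row=LF[6]=3
  step 5: row=3, L[3]='C', prepend. Next row=LF[3]=4
  step 6: row=4, L[4]='a', prepend. Next row=LF[4]=7
  step 7: row=7, L[7]='c', prepend. Next row=LF[7]=12
  step 8: row=12, L[12]='b', prepend. Next row=LF[12]=9
  step 9: row=9, L[9]='b', prepend. Next row=LF[9]=8
  step 10: row=8, L[8]='C', prepend. Next row=LF[8]=5
  step 11: row=5, L[5]='A', prepend. Next row=LF[5]=1
  step 12: row=1, L[1]='c', prepend. Next row=LF[1]=11
  step 13: row=11, L[11]='c', prepend. Next row=LF[11]=13
  step 14: row=13, L[13]='b', prepend. Next row=LF[13]=10
Reversed output: bccACbbcaCBaB$

Answer: bccACbbcaCBaB$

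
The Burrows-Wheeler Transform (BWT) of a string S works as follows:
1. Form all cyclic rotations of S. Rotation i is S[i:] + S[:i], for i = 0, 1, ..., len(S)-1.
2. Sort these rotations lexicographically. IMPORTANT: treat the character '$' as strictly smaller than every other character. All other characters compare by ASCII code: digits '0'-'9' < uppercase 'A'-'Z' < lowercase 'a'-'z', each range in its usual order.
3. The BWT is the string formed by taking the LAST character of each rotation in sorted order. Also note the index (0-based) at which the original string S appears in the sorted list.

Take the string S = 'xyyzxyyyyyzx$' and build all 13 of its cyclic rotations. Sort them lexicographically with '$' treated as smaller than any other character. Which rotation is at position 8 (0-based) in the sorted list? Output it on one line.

All 13 rotations (rotation i = S[i:]+S[:i]):
  rot[0] = xyyzxyyyyyzx$
  rot[1] = yyzxyyyyyzx$x
  rot[2] = yzxyyyyyzx$xy
  rot[3] = zxyyyyyzx$xyy
  rot[4] = xyyyyyzx$xyyz
  rot[5] = yyyyyzx$xyyzx
  rot[6] = yyyyzx$xyyzxy
  rot[7] = yyyzx$xyyzxyy
  rot[8] = yyzx$xyyzxyyy
  rot[9] = yzx$xyyzxyyyy
  rot[10] = zx$xyyzxyyyyy
  rot[11] = x$xyyzxyyyyyz
  rot[12] = $xyyzxyyyyyzx
Sorted (with $ < everything):
  sorted[0] = $xyyzxyyyyyzx
  sorted[1] = x$xyyzxyyyyyz
  sorted[2] = xyyyyyzx$xyyz
  sorted[3] = xyyzxyyyyyzx$
  sorted[4] = yyyyyzx$xyyzx
  sorted[5] = yyyyzx$xyyzxy
  sorted[6] = yyyzx$xyyzxyy
  sorted[7] = yyzx$xyyzxyyy
  sorted[8] = yyzxyyyyyzx$x
  sorted[9] = yzx$xyyzxyyyy
  sorted[10] = yzxyyyyyzx$xy
  sorted[11] = zx$xyyzxyyyyy
  sorted[12] = zxyyyyyzx$xyy
sorted[8] = yyzxyyyyyzx$x

Answer: yyzxyyyyyzx$x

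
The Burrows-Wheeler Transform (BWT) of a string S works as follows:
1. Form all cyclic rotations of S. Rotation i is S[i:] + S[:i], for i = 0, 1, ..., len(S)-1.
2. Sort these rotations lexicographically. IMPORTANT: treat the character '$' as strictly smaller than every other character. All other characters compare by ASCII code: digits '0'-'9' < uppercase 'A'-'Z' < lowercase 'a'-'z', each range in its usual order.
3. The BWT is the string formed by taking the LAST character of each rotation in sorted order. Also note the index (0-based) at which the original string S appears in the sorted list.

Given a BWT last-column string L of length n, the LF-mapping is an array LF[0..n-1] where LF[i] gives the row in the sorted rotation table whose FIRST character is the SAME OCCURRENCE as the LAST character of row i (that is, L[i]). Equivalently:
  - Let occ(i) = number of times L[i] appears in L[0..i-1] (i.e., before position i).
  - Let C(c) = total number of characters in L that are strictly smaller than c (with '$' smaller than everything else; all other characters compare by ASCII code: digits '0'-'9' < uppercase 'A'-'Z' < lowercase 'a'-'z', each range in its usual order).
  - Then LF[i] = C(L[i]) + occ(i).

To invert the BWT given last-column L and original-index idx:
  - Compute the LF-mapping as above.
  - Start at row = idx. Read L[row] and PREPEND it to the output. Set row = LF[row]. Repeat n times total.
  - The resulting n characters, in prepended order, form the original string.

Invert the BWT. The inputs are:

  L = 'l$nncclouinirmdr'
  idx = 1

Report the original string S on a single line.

LF mapping: 6 0 9 10 1 2 7 12 15 4 11 5 13 8 3 14
Walk LF starting at row 1, prepending L[row]:
  step 1: row=1, L[1]='$', prepend. Next row=LF[1]=0
  step 2: row=0, L[0]='l', prepend. Next row=LF[0]=6
  step 3: row=6, L[6]='l', prepend. Next row=LF[6]=7
  step 4: row=7, L[7]='o', prepend. Next row=LF[7]=12
  step 5: row=12, L[12]='r', prepend. Next row=LF[12]=13
  step 6: row=13, L[13]='m', prepend. Next row=LF[13]=8
  step 7: row=8, L[8]='u', prepend. Next row=LF[8]=15
  step 8: row=15, L[15]='r', prepend. Next row=LF[15]=14
  step 9: row=14, L[14]='d', prepend. Next row=LF[14]=3
  step 10: row=3, L[3]='n', prepend. Next row=LF[3]=10
  step 11: row=10, L[10]='n', prepend. Next row=LF[10]=11
  step 12: row=11, L[11]='i', prepend. Next row=LF[11]=5
  step 13: row=5, L[5]='c', prepend. Next row=LF[5]=2
  step 14: row=2, L[2]='n', prepend. Next row=LF[2]=9
  step 15: row=9, L[9]='i', prepend. Next row=LF[9]=4
  step 16: row=4, L[4]='c', prepend. Next row=LF[4]=1
Reversed output: cincinndrumroll$

Answer: cincinndrumroll$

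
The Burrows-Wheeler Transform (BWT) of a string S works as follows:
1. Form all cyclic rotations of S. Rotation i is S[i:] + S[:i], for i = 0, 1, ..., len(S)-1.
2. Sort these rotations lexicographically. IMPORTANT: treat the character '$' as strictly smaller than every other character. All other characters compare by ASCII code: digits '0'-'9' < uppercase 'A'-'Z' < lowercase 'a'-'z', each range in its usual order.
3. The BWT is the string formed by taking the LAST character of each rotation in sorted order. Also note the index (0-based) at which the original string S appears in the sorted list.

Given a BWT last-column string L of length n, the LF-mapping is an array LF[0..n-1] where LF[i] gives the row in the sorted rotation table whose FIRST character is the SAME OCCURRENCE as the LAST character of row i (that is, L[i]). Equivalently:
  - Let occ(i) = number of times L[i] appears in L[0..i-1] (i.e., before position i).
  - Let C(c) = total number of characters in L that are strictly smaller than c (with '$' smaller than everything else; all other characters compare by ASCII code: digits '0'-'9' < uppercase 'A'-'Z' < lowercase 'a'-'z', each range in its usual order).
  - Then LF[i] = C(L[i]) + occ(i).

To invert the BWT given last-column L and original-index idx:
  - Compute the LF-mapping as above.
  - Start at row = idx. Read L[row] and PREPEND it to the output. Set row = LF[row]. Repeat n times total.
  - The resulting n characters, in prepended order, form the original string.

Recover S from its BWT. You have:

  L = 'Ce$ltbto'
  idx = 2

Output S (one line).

LF mapping: 1 3 0 4 6 2 7 5
Walk LF starting at row 2, prepending L[row]:
  step 1: row=2, L[2]='$', prepend. Next row=LF[2]=0
  step 2: row=0, L[0]='C', prepend. Next row=LF[0]=1
  step 3: row=1, L[1]='e', prepend. Next row=LF[1]=3
  step 4: row=3, L[3]='l', prepend. Next row=LF[3]=4
  step 5: row=4, L[4]='t', prepend. Next row=LF[4]=6
  step 6: row=6, L[6]='t', prepend. Next row=LF[6]=7
  step 7: row=7, L[7]='o', prepend. Next row=LF[7]=5
  step 8: row=5, L[5]='b', prepend. Next row=LF[5]=2
Reversed output: bottleC$

Answer: bottleC$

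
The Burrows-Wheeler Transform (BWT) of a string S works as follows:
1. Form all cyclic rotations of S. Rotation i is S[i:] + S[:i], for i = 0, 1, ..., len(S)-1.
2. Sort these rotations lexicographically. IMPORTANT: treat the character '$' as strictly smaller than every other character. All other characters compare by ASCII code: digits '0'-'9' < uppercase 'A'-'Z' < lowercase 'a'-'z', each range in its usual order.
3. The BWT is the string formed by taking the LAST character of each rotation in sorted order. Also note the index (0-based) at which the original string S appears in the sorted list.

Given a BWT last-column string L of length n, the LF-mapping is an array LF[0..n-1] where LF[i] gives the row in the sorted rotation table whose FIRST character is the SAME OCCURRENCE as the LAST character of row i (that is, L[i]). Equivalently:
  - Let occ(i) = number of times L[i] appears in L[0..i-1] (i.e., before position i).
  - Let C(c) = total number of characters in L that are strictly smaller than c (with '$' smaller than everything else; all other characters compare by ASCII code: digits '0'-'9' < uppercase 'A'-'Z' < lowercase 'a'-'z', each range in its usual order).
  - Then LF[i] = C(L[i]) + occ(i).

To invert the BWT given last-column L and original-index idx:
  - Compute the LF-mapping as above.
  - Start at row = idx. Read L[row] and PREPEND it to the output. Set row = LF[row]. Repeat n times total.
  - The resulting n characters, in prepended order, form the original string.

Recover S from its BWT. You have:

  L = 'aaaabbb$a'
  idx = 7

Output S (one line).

LF mapping: 1 2 3 4 6 7 8 0 5
Walk LF starting at row 7, prepending L[row]:
  step 1: row=7, L[7]='$', prepend. Next row=LF[7]=0
  step 2: row=0, L[0]='a', prepend. Next row=LF[0]=1
  step 3: row=1, L[1]='a', prepend. Next row=LF[1]=2
  step 4: row=2, L[2]='a', prepend. Next row=LF[2]=3
  step 5: row=3, L[3]='a', prepend. Next row=LF[3]=4
  step 6: row=4, L[4]='b', prepend. Next row=LF[4]=6
  step 7: row=6, L[6]='b', prepend. Next row=LF[6]=8
  step 8: row=8, L[8]='a', prepend. Next row=LF[8]=5
  step 9: row=5, L[5]='b', prepend. Next row=LF[5]=7
Reversed output: babbaaaa$

Answer: babbaaaa$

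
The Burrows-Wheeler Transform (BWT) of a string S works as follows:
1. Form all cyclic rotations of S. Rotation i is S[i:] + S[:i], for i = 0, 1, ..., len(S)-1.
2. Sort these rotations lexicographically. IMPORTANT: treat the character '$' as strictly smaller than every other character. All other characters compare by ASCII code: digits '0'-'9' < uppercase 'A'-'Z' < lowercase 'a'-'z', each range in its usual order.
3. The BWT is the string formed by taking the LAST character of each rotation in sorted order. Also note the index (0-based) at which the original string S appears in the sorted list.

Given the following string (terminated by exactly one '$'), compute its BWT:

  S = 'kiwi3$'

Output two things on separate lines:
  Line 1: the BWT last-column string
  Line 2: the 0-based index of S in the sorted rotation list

Answer: 3iwk$i
4

Derivation:
All 6 rotations (rotation i = S[i:]+S[:i]):
  rot[0] = kiwi3$
  rot[1] = iwi3$k
  rot[2] = wi3$ki
  rot[3] = i3$kiw
  rot[4] = 3$kiwi
  rot[5] = $kiwi3
Sorted (with $ < everything):
  sorted[0] = $kiwi3  (last char: '3')
  sorted[1] = 3$kiwi  (last char: 'i')
  sorted[2] = i3$kiw  (last char: 'w')
  sorted[3] = iwi3$k  (last char: 'k')
  sorted[4] = kiwi3$  (last char: '$')
  sorted[5] = wi3$ki  (last char: 'i')
Last column: 3iwk$i
Original string S is at sorted index 4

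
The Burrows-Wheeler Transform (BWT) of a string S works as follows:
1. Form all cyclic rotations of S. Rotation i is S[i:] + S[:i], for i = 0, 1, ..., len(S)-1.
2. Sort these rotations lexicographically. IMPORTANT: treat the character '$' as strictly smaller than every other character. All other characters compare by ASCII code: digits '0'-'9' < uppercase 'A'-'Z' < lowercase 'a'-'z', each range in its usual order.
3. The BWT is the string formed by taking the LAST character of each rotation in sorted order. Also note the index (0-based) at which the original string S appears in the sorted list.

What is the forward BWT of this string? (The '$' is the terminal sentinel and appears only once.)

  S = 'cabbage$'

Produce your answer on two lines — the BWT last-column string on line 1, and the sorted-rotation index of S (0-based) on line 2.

All 8 rotations (rotation i = S[i:]+S[:i]):
  rot[0] = cabbage$
  rot[1] = abbage$c
  rot[2] = bbage$ca
  rot[3] = bage$cab
  rot[4] = age$cabb
  rot[5] = ge$cabba
  rot[6] = e$cabbag
  rot[7] = $cabbage
Sorted (with $ < everything):
  sorted[0] = $cabbage  (last char: 'e')
  sorted[1] = abbage$c  (last char: 'c')
  sorted[2] = age$cabb  (last char: 'b')
  sorted[3] = bage$cab  (last char: 'b')
  sorted[4] = bbage$ca  (last char: 'a')
  sorted[5] = cabbage$  (last char: '$')
  sorted[6] = e$cabbag  (last char: 'g')
  sorted[7] = ge$cabba  (last char: 'a')
Last column: ecbba$ga
Original string S is at sorted index 5

Answer: ecbba$ga
5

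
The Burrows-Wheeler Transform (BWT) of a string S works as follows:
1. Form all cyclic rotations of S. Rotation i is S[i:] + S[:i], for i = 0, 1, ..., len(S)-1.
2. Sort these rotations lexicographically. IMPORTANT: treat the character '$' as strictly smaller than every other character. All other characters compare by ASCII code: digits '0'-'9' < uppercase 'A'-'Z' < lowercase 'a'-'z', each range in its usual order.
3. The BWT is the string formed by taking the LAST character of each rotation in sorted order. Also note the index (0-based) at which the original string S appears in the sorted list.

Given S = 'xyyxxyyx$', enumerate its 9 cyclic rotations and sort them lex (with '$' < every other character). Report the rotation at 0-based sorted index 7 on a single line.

All 9 rotations (rotation i = S[i:]+S[:i]):
  rot[0] = xyyxxyyx$
  rot[1] = yyxxyyx$x
  rot[2] = yxxyyx$xy
  rot[3] = xxyyx$xyy
  rot[4] = xyyx$xyyx
  rot[5] = yyx$xyyxx
  rot[6] = yx$xyyxxy
  rot[7] = x$xyyxxyy
  rot[8] = $xyyxxyyx
Sorted (with $ < everything):
  sorted[0] = $xyyxxyyx
  sorted[1] = x$xyyxxyy
  sorted[2] = xxyyx$xyy
  sorted[3] = xyyx$xyyx
  sorted[4] = xyyxxyyx$
  sorted[5] = yx$xyyxxy
  sorted[6] = yxxyyx$xy
  sorted[7] = yyx$xyyxx
  sorted[8] = yyxxyyx$x
sorted[7] = yyx$xyyxx

Answer: yyx$xyyxx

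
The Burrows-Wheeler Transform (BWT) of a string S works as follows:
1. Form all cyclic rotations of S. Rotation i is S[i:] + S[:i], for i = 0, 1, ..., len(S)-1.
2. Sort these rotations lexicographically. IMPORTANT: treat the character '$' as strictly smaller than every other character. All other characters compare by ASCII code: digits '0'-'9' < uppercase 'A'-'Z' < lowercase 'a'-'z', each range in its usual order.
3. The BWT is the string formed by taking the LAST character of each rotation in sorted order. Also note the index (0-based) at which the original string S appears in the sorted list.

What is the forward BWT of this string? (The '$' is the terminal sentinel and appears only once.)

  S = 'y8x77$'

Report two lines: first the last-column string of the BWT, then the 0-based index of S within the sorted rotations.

Answer: 77xy8$
5

Derivation:
All 6 rotations (rotation i = S[i:]+S[:i]):
  rot[0] = y8x77$
  rot[1] = 8x77$y
  rot[2] = x77$y8
  rot[3] = 77$y8x
  rot[4] = 7$y8x7
  rot[5] = $y8x77
Sorted (with $ < everything):
  sorted[0] = $y8x77  (last char: '7')
  sorted[1] = 7$y8x7  (last char: '7')
  sorted[2] = 77$y8x  (last char: 'x')
  sorted[3] = 8x77$y  (last char: 'y')
  sorted[4] = x77$y8  (last char: '8')
  sorted[5] = y8x77$  (last char: '$')
Last column: 77xy8$
Original string S is at sorted index 5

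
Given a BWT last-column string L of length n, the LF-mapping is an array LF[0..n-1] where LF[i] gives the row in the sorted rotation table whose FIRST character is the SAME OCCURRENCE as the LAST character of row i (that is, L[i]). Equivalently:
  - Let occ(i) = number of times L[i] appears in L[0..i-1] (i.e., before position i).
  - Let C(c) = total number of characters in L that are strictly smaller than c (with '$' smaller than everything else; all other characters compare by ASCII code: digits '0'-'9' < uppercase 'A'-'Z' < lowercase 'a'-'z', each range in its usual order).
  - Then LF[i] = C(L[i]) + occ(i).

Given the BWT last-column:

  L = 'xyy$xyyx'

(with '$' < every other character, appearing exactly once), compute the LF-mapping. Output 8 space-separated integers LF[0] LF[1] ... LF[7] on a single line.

Char counts: '$':1, 'x':3, 'y':4
C (first-col start): C('$')=0, C('x')=1, C('y')=4
L[0]='x': occ=0, LF[0]=C('x')+0=1+0=1
L[1]='y': occ=0, LF[1]=C('y')+0=4+0=4
L[2]='y': occ=1, LF[2]=C('y')+1=4+1=5
L[3]='$': occ=0, LF[3]=C('$')+0=0+0=0
L[4]='x': occ=1, LF[4]=C('x')+1=1+1=2
L[5]='y': occ=2, LF[5]=C('y')+2=4+2=6
L[6]='y': occ=3, LF[6]=C('y')+3=4+3=7
L[7]='x': occ=2, LF[7]=C('x')+2=1+2=3

Answer: 1 4 5 0 2 6 7 3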